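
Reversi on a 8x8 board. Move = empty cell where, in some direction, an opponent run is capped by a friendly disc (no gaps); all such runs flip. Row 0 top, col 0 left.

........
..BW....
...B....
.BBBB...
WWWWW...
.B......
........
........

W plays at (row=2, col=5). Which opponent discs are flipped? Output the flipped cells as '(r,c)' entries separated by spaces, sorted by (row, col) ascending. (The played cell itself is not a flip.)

Answer: (3,4)

Derivation:
Dir NW: first cell '.' (not opp) -> no flip
Dir N: first cell '.' (not opp) -> no flip
Dir NE: first cell '.' (not opp) -> no flip
Dir W: first cell '.' (not opp) -> no flip
Dir E: first cell '.' (not opp) -> no flip
Dir SW: opp run (3,4) capped by W -> flip
Dir S: first cell '.' (not opp) -> no flip
Dir SE: first cell '.' (not opp) -> no flip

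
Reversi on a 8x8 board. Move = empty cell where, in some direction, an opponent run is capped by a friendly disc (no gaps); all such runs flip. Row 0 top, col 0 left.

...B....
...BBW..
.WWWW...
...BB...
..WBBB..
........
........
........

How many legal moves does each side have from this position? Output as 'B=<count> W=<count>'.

Answer: B=9 W=9

Derivation:
-- B to move --
(0,4): no bracket -> illegal
(0,5): no bracket -> illegal
(0,6): flips 2 -> legal
(1,0): no bracket -> illegal
(1,1): flips 1 -> legal
(1,2): flips 1 -> legal
(1,6): flips 1 -> legal
(2,0): no bracket -> illegal
(2,5): no bracket -> illegal
(2,6): no bracket -> illegal
(3,0): no bracket -> illegal
(3,1): flips 1 -> legal
(3,2): flips 1 -> legal
(3,5): flips 1 -> legal
(4,1): flips 1 -> legal
(5,1): flips 1 -> legal
(5,2): no bracket -> illegal
(5,3): no bracket -> illegal
B mobility = 9
-- W to move --
(0,2): flips 1 -> legal
(0,4): flips 2 -> legal
(0,5): flips 1 -> legal
(1,2): flips 2 -> legal
(2,5): no bracket -> illegal
(3,2): no bracket -> illegal
(3,5): no bracket -> illegal
(3,6): no bracket -> illegal
(4,6): flips 3 -> legal
(5,2): no bracket -> illegal
(5,3): flips 2 -> legal
(5,4): flips 2 -> legal
(5,5): flips 2 -> legal
(5,6): flips 2 -> legal
W mobility = 9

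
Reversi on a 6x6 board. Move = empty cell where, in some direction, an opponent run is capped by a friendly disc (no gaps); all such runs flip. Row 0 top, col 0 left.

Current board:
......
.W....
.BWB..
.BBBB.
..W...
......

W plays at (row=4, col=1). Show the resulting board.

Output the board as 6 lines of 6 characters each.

Answer: ......
.W....
.WWB..
.WBBB.
.WW...
......

Derivation:
Place W at (4,1); scan 8 dirs for brackets.
Dir NW: first cell '.' (not opp) -> no flip
Dir N: opp run (3,1) (2,1) capped by W -> flip
Dir NE: opp run (3,2) (2,3), next='.' -> no flip
Dir W: first cell '.' (not opp) -> no flip
Dir E: first cell 'W' (not opp) -> no flip
Dir SW: first cell '.' (not opp) -> no flip
Dir S: first cell '.' (not opp) -> no flip
Dir SE: first cell '.' (not opp) -> no flip
All flips: (2,1) (3,1)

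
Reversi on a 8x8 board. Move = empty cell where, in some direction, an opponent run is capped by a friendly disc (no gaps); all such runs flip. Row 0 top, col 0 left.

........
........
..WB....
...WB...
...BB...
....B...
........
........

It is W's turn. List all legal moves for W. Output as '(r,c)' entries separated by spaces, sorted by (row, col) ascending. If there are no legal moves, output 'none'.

Answer: (1,3) (2,4) (3,5) (5,3) (5,5)

Derivation:
(1,2): no bracket -> illegal
(1,3): flips 1 -> legal
(1,4): no bracket -> illegal
(2,4): flips 1 -> legal
(2,5): no bracket -> illegal
(3,2): no bracket -> illegal
(3,5): flips 1 -> legal
(4,2): no bracket -> illegal
(4,5): no bracket -> illegal
(5,2): no bracket -> illegal
(5,3): flips 1 -> legal
(5,5): flips 1 -> legal
(6,3): no bracket -> illegal
(6,4): no bracket -> illegal
(6,5): no bracket -> illegal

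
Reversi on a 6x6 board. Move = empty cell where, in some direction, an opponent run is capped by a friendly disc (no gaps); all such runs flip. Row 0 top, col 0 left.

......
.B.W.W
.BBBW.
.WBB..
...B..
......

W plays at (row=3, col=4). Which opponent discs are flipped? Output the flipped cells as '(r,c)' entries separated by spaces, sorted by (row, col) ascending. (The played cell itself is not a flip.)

Dir NW: opp run (2,3), next='.' -> no flip
Dir N: first cell 'W' (not opp) -> no flip
Dir NE: first cell '.' (not opp) -> no flip
Dir W: opp run (3,3) (3,2) capped by W -> flip
Dir E: first cell '.' (not opp) -> no flip
Dir SW: opp run (4,3), next='.' -> no flip
Dir S: first cell '.' (not opp) -> no flip
Dir SE: first cell '.' (not opp) -> no flip

Answer: (3,2) (3,3)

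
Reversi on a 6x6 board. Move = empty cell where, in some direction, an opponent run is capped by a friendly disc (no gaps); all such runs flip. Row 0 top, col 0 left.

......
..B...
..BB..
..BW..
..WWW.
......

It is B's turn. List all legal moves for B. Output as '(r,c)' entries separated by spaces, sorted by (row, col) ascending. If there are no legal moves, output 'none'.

(2,4): no bracket -> illegal
(3,1): no bracket -> illegal
(3,4): flips 1 -> legal
(3,5): no bracket -> illegal
(4,1): no bracket -> illegal
(4,5): no bracket -> illegal
(5,1): no bracket -> illegal
(5,2): flips 1 -> legal
(5,3): flips 2 -> legal
(5,4): flips 1 -> legal
(5,5): flips 2 -> legal

Answer: (3,4) (5,2) (5,3) (5,4) (5,5)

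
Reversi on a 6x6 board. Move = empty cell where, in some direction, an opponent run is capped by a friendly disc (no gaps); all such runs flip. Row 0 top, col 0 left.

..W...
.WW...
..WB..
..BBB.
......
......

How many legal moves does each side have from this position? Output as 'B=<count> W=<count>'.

Answer: B=3 W=4

Derivation:
-- B to move --
(0,0): flips 2 -> legal
(0,1): flips 1 -> legal
(0,3): no bracket -> illegal
(1,0): no bracket -> illegal
(1,3): no bracket -> illegal
(2,0): no bracket -> illegal
(2,1): flips 1 -> legal
(3,1): no bracket -> illegal
B mobility = 3
-- W to move --
(1,3): no bracket -> illegal
(1,4): no bracket -> illegal
(2,1): no bracket -> illegal
(2,4): flips 1 -> legal
(2,5): no bracket -> illegal
(3,1): no bracket -> illegal
(3,5): no bracket -> illegal
(4,1): no bracket -> illegal
(4,2): flips 1 -> legal
(4,3): no bracket -> illegal
(4,4): flips 1 -> legal
(4,5): flips 2 -> legal
W mobility = 4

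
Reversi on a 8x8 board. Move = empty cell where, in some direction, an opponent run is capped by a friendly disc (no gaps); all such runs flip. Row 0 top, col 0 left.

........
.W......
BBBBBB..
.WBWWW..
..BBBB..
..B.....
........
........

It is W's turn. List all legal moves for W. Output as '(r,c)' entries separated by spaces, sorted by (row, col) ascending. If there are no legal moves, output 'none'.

Answer: (1,2) (1,3) (1,4) (1,5) (1,6) (5,1) (5,3) (5,4) (5,5) (5,6) (6,1)

Derivation:
(1,0): no bracket -> illegal
(1,2): flips 1 -> legal
(1,3): flips 3 -> legal
(1,4): flips 1 -> legal
(1,5): flips 2 -> legal
(1,6): flips 1 -> legal
(2,6): no bracket -> illegal
(3,0): no bracket -> illegal
(3,6): no bracket -> illegal
(4,1): no bracket -> illegal
(4,6): no bracket -> illegal
(5,1): flips 1 -> legal
(5,3): flips 3 -> legal
(5,4): flips 1 -> legal
(5,5): flips 2 -> legal
(5,6): flips 1 -> legal
(6,1): flips 2 -> legal
(6,2): no bracket -> illegal
(6,3): no bracket -> illegal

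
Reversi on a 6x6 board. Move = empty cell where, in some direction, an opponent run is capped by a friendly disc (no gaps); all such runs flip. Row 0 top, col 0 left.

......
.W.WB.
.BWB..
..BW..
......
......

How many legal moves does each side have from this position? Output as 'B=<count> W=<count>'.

-- B to move --
(0,0): no bracket -> illegal
(0,1): flips 1 -> legal
(0,2): no bracket -> illegal
(0,3): flips 1 -> legal
(0,4): no bracket -> illegal
(1,0): no bracket -> illegal
(1,2): flips 2 -> legal
(2,0): no bracket -> illegal
(2,4): no bracket -> illegal
(3,1): no bracket -> illegal
(3,4): flips 1 -> legal
(4,2): no bracket -> illegal
(4,3): flips 1 -> legal
(4,4): no bracket -> illegal
B mobility = 5
-- W to move --
(0,3): no bracket -> illegal
(0,4): no bracket -> illegal
(0,5): no bracket -> illegal
(1,0): no bracket -> illegal
(1,2): no bracket -> illegal
(1,5): flips 1 -> legal
(2,0): flips 1 -> legal
(2,4): flips 1 -> legal
(2,5): no bracket -> illegal
(3,0): no bracket -> illegal
(3,1): flips 2 -> legal
(3,4): no bracket -> illegal
(4,1): no bracket -> illegal
(4,2): flips 1 -> legal
(4,3): no bracket -> illegal
W mobility = 5

Answer: B=5 W=5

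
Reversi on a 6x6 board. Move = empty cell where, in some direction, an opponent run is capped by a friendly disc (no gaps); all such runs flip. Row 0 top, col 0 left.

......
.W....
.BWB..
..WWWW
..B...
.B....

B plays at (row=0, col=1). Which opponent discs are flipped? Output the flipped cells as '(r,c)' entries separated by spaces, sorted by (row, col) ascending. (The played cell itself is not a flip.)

Dir NW: edge -> no flip
Dir N: edge -> no flip
Dir NE: edge -> no flip
Dir W: first cell '.' (not opp) -> no flip
Dir E: first cell '.' (not opp) -> no flip
Dir SW: first cell '.' (not opp) -> no flip
Dir S: opp run (1,1) capped by B -> flip
Dir SE: first cell '.' (not opp) -> no flip

Answer: (1,1)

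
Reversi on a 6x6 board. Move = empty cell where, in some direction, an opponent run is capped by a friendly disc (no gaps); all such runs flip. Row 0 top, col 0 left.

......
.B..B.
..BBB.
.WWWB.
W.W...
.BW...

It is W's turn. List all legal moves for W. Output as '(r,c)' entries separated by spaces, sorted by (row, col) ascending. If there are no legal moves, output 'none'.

Answer: (0,0) (0,5) (1,2) (1,3) (1,5) (3,5) (5,0)

Derivation:
(0,0): flips 2 -> legal
(0,1): no bracket -> illegal
(0,2): no bracket -> illegal
(0,3): no bracket -> illegal
(0,4): no bracket -> illegal
(0,5): flips 2 -> legal
(1,0): no bracket -> illegal
(1,2): flips 1 -> legal
(1,3): flips 2 -> legal
(1,5): flips 1 -> legal
(2,0): no bracket -> illegal
(2,1): no bracket -> illegal
(2,5): no bracket -> illegal
(3,5): flips 1 -> legal
(4,1): no bracket -> illegal
(4,3): no bracket -> illegal
(4,4): no bracket -> illegal
(4,5): no bracket -> illegal
(5,0): flips 1 -> legal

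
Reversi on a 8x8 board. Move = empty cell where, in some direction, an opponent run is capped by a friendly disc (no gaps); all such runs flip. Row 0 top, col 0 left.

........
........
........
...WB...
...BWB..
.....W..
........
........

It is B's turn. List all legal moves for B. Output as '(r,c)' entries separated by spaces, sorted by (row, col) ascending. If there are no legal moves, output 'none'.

Answer: (2,3) (3,2) (5,4) (6,5)

Derivation:
(2,2): no bracket -> illegal
(2,3): flips 1 -> legal
(2,4): no bracket -> illegal
(3,2): flips 1 -> legal
(3,5): no bracket -> illegal
(4,2): no bracket -> illegal
(4,6): no bracket -> illegal
(5,3): no bracket -> illegal
(5,4): flips 1 -> legal
(5,6): no bracket -> illegal
(6,4): no bracket -> illegal
(6,5): flips 1 -> legal
(6,6): no bracket -> illegal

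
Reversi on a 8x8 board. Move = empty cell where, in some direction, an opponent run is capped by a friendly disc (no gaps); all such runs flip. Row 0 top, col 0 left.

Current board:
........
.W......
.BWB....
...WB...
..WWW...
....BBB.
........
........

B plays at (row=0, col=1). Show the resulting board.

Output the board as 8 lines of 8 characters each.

Place B at (0,1); scan 8 dirs for brackets.
Dir NW: edge -> no flip
Dir N: edge -> no flip
Dir NE: edge -> no flip
Dir W: first cell '.' (not opp) -> no flip
Dir E: first cell '.' (not opp) -> no flip
Dir SW: first cell '.' (not opp) -> no flip
Dir S: opp run (1,1) capped by B -> flip
Dir SE: first cell '.' (not opp) -> no flip
All flips: (1,1)

Answer: .B......
.B......
.BWB....
...WB...
..WWW...
....BBB.
........
........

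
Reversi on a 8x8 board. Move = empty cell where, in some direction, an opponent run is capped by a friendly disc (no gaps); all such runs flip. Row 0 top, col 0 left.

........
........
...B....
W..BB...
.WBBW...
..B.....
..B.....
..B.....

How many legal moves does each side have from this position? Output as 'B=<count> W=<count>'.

-- B to move --
(2,0): no bracket -> illegal
(2,1): no bracket -> illegal
(3,1): no bracket -> illegal
(3,2): no bracket -> illegal
(3,5): no bracket -> illegal
(4,0): flips 1 -> legal
(4,5): flips 1 -> legal
(5,0): no bracket -> illegal
(5,1): no bracket -> illegal
(5,3): no bracket -> illegal
(5,4): flips 1 -> legal
(5,5): flips 1 -> legal
B mobility = 4
-- W to move --
(1,2): no bracket -> illegal
(1,3): no bracket -> illegal
(1,4): no bracket -> illegal
(2,2): flips 1 -> legal
(2,4): flips 1 -> legal
(2,5): no bracket -> illegal
(3,1): no bracket -> illegal
(3,2): no bracket -> illegal
(3,5): no bracket -> illegal
(4,5): no bracket -> illegal
(5,1): no bracket -> illegal
(5,3): no bracket -> illegal
(5,4): no bracket -> illegal
(6,1): no bracket -> illegal
(6,3): flips 1 -> legal
(7,1): no bracket -> illegal
(7,3): no bracket -> illegal
W mobility = 3

Answer: B=4 W=3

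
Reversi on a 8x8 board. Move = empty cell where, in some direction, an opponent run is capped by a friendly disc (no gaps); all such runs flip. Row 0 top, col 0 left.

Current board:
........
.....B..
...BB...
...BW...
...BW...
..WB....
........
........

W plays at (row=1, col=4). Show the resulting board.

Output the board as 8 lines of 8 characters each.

Place W at (1,4); scan 8 dirs for brackets.
Dir NW: first cell '.' (not opp) -> no flip
Dir N: first cell '.' (not opp) -> no flip
Dir NE: first cell '.' (not opp) -> no flip
Dir W: first cell '.' (not opp) -> no flip
Dir E: opp run (1,5), next='.' -> no flip
Dir SW: opp run (2,3), next='.' -> no flip
Dir S: opp run (2,4) capped by W -> flip
Dir SE: first cell '.' (not opp) -> no flip
All flips: (2,4)

Answer: ........
....WB..
...BW...
...BW...
...BW...
..WB....
........
........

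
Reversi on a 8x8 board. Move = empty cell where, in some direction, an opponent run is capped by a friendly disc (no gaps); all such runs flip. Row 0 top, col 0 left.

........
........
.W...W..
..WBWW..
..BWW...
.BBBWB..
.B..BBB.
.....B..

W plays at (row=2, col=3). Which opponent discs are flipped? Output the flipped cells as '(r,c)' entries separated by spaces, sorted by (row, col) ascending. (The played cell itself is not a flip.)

Dir NW: first cell '.' (not opp) -> no flip
Dir N: first cell '.' (not opp) -> no flip
Dir NE: first cell '.' (not opp) -> no flip
Dir W: first cell '.' (not opp) -> no flip
Dir E: first cell '.' (not opp) -> no flip
Dir SW: first cell 'W' (not opp) -> no flip
Dir S: opp run (3,3) capped by W -> flip
Dir SE: first cell 'W' (not opp) -> no flip

Answer: (3,3)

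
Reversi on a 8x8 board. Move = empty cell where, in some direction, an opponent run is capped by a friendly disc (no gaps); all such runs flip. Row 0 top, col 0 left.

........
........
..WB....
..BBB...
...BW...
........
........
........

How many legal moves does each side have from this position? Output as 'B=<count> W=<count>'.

Answer: B=6 W=2

Derivation:
-- B to move --
(1,1): flips 1 -> legal
(1,2): flips 1 -> legal
(1,3): no bracket -> illegal
(2,1): flips 1 -> legal
(3,1): no bracket -> illegal
(3,5): no bracket -> illegal
(4,5): flips 1 -> legal
(5,3): no bracket -> illegal
(5,4): flips 1 -> legal
(5,5): flips 1 -> legal
B mobility = 6
-- W to move --
(1,2): no bracket -> illegal
(1,3): no bracket -> illegal
(1,4): no bracket -> illegal
(2,1): no bracket -> illegal
(2,4): flips 2 -> legal
(2,5): no bracket -> illegal
(3,1): no bracket -> illegal
(3,5): no bracket -> illegal
(4,1): no bracket -> illegal
(4,2): flips 2 -> legal
(4,5): no bracket -> illegal
(5,2): no bracket -> illegal
(5,3): no bracket -> illegal
(5,4): no bracket -> illegal
W mobility = 2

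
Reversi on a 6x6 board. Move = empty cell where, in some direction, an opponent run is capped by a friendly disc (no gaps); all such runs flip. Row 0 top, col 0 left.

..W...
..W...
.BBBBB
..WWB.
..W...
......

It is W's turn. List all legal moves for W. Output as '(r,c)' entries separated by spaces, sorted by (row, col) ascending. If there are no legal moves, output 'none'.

(1,0): flips 1 -> legal
(1,1): flips 1 -> legal
(1,3): flips 1 -> legal
(1,4): flips 1 -> legal
(1,5): flips 1 -> legal
(2,0): no bracket -> illegal
(3,0): flips 1 -> legal
(3,1): no bracket -> illegal
(3,5): flips 1 -> legal
(4,3): no bracket -> illegal
(4,4): no bracket -> illegal
(4,5): flips 2 -> legal

Answer: (1,0) (1,1) (1,3) (1,4) (1,5) (3,0) (3,5) (4,5)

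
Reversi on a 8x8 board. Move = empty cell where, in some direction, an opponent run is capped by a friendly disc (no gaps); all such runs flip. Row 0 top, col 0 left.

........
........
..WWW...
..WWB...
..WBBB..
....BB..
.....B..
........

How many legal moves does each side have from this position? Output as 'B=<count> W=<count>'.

Answer: B=7 W=7

Derivation:
-- B to move --
(1,1): flips 2 -> legal
(1,2): flips 1 -> legal
(1,3): flips 2 -> legal
(1,4): flips 1 -> legal
(1,5): no bracket -> illegal
(2,1): flips 1 -> legal
(2,5): no bracket -> illegal
(3,1): flips 2 -> legal
(3,5): no bracket -> illegal
(4,1): flips 1 -> legal
(5,1): no bracket -> illegal
(5,2): no bracket -> illegal
(5,3): no bracket -> illegal
B mobility = 7
-- W to move --
(2,5): no bracket -> illegal
(3,5): flips 1 -> legal
(3,6): no bracket -> illegal
(4,6): flips 3 -> legal
(5,2): no bracket -> illegal
(5,3): flips 1 -> legal
(5,6): flips 2 -> legal
(6,3): no bracket -> illegal
(6,4): flips 3 -> legal
(6,6): flips 2 -> legal
(7,4): no bracket -> illegal
(7,5): no bracket -> illegal
(7,6): flips 3 -> legal
W mobility = 7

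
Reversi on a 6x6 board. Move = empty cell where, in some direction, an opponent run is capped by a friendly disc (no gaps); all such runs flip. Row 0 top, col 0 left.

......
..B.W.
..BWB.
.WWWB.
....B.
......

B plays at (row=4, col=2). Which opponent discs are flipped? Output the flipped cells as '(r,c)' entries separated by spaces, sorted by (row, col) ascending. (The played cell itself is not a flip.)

Answer: (3,2) (3,3)

Derivation:
Dir NW: opp run (3,1), next='.' -> no flip
Dir N: opp run (3,2) capped by B -> flip
Dir NE: opp run (3,3) capped by B -> flip
Dir W: first cell '.' (not opp) -> no flip
Dir E: first cell '.' (not opp) -> no flip
Dir SW: first cell '.' (not opp) -> no flip
Dir S: first cell '.' (not opp) -> no flip
Dir SE: first cell '.' (not opp) -> no flip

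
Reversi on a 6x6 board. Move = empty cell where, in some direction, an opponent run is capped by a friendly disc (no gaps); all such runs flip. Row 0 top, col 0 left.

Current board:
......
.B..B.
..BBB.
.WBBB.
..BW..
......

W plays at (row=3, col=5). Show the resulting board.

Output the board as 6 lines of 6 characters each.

Place W at (3,5); scan 8 dirs for brackets.
Dir NW: opp run (2,4), next='.' -> no flip
Dir N: first cell '.' (not opp) -> no flip
Dir NE: edge -> no flip
Dir W: opp run (3,4) (3,3) (3,2) capped by W -> flip
Dir E: edge -> no flip
Dir SW: first cell '.' (not opp) -> no flip
Dir S: first cell '.' (not opp) -> no flip
Dir SE: edge -> no flip
All flips: (3,2) (3,3) (3,4)

Answer: ......
.B..B.
..BBB.
.WWWWW
..BW..
......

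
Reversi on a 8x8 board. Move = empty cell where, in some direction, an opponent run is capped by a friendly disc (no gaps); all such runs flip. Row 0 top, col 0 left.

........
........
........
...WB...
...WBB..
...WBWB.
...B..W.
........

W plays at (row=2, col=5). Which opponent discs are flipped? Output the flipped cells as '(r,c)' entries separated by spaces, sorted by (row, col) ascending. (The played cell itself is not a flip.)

Answer: (3,4)

Derivation:
Dir NW: first cell '.' (not opp) -> no flip
Dir N: first cell '.' (not opp) -> no flip
Dir NE: first cell '.' (not opp) -> no flip
Dir W: first cell '.' (not opp) -> no flip
Dir E: first cell '.' (not opp) -> no flip
Dir SW: opp run (3,4) capped by W -> flip
Dir S: first cell '.' (not opp) -> no flip
Dir SE: first cell '.' (not opp) -> no flip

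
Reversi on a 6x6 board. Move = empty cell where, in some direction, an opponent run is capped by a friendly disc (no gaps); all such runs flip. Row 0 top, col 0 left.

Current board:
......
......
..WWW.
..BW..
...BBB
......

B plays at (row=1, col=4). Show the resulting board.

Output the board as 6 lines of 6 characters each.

Place B at (1,4); scan 8 dirs for brackets.
Dir NW: first cell '.' (not opp) -> no flip
Dir N: first cell '.' (not opp) -> no flip
Dir NE: first cell '.' (not opp) -> no flip
Dir W: first cell '.' (not opp) -> no flip
Dir E: first cell '.' (not opp) -> no flip
Dir SW: opp run (2,3) capped by B -> flip
Dir S: opp run (2,4), next='.' -> no flip
Dir SE: first cell '.' (not opp) -> no flip
All flips: (2,3)

Answer: ......
....B.
..WBW.
..BW..
...BBB
......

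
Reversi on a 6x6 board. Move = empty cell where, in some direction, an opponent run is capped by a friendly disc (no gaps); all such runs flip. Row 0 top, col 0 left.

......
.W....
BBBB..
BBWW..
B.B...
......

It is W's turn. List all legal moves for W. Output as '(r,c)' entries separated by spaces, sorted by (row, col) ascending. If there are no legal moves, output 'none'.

(1,0): flips 1 -> legal
(1,2): flips 1 -> legal
(1,3): flips 1 -> legal
(1,4): flips 1 -> legal
(2,4): no bracket -> illegal
(3,4): no bracket -> illegal
(4,1): flips 2 -> legal
(4,3): no bracket -> illegal
(5,0): no bracket -> illegal
(5,1): flips 1 -> legal
(5,2): flips 1 -> legal
(5,3): no bracket -> illegal

Answer: (1,0) (1,2) (1,3) (1,4) (4,1) (5,1) (5,2)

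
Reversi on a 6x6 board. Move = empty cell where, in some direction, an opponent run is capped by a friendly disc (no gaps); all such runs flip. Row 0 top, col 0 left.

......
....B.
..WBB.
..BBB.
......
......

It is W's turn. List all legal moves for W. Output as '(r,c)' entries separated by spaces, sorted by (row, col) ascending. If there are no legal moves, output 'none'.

(0,3): no bracket -> illegal
(0,4): no bracket -> illegal
(0,5): no bracket -> illegal
(1,2): no bracket -> illegal
(1,3): no bracket -> illegal
(1,5): no bracket -> illegal
(2,1): no bracket -> illegal
(2,5): flips 2 -> legal
(3,1): no bracket -> illegal
(3,5): no bracket -> illegal
(4,1): no bracket -> illegal
(4,2): flips 1 -> legal
(4,3): no bracket -> illegal
(4,4): flips 1 -> legal
(4,5): no bracket -> illegal

Answer: (2,5) (4,2) (4,4)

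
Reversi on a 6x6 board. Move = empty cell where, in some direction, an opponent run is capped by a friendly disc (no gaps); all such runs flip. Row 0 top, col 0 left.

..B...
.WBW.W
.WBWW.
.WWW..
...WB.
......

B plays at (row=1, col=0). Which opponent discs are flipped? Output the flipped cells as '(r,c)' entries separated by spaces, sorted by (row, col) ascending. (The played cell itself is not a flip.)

Dir NW: edge -> no flip
Dir N: first cell '.' (not opp) -> no flip
Dir NE: first cell '.' (not opp) -> no flip
Dir W: edge -> no flip
Dir E: opp run (1,1) capped by B -> flip
Dir SW: edge -> no flip
Dir S: first cell '.' (not opp) -> no flip
Dir SE: opp run (2,1) (3,2) (4,3), next='.' -> no flip

Answer: (1,1)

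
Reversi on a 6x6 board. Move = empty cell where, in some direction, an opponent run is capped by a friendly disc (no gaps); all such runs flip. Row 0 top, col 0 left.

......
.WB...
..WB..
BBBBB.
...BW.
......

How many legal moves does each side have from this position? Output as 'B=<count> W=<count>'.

-- B to move --
(0,0): flips 2 -> legal
(0,1): no bracket -> illegal
(0,2): no bracket -> illegal
(1,0): flips 1 -> legal
(1,3): flips 1 -> legal
(2,0): no bracket -> illegal
(2,1): flips 1 -> legal
(3,5): no bracket -> illegal
(4,5): flips 1 -> legal
(5,3): no bracket -> illegal
(5,4): flips 1 -> legal
(5,5): flips 1 -> legal
B mobility = 7
-- W to move --
(0,1): no bracket -> illegal
(0,2): flips 1 -> legal
(0,3): no bracket -> illegal
(1,3): flips 1 -> legal
(1,4): no bracket -> illegal
(2,0): no bracket -> illegal
(2,1): no bracket -> illegal
(2,4): flips 2 -> legal
(2,5): no bracket -> illegal
(3,5): no bracket -> illegal
(4,0): flips 1 -> legal
(4,1): no bracket -> illegal
(4,2): flips 2 -> legal
(4,5): no bracket -> illegal
(5,2): no bracket -> illegal
(5,3): no bracket -> illegal
(5,4): no bracket -> illegal
W mobility = 5

Answer: B=7 W=5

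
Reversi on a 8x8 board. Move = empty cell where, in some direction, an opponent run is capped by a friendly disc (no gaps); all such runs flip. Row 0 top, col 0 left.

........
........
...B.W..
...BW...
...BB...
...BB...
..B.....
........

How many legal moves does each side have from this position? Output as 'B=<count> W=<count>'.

-- B to move --
(1,4): no bracket -> illegal
(1,5): no bracket -> illegal
(1,6): flips 2 -> legal
(2,4): flips 1 -> legal
(2,6): no bracket -> illegal
(3,5): flips 1 -> legal
(3,6): no bracket -> illegal
(4,5): flips 1 -> legal
B mobility = 4
-- W to move --
(1,2): flips 1 -> legal
(1,3): no bracket -> illegal
(1,4): no bracket -> illegal
(2,2): no bracket -> illegal
(2,4): no bracket -> illegal
(3,2): flips 1 -> legal
(3,5): no bracket -> illegal
(4,2): no bracket -> illegal
(4,5): no bracket -> illegal
(5,1): no bracket -> illegal
(5,2): flips 1 -> legal
(5,5): no bracket -> illegal
(6,1): no bracket -> illegal
(6,3): no bracket -> illegal
(6,4): flips 2 -> legal
(6,5): no bracket -> illegal
(7,1): no bracket -> illegal
(7,2): no bracket -> illegal
(7,3): no bracket -> illegal
W mobility = 4

Answer: B=4 W=4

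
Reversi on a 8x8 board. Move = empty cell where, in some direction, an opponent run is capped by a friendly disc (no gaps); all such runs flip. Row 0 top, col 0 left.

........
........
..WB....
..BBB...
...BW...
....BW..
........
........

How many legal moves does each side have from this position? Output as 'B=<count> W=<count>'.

Answer: B=6 W=4

Derivation:
-- B to move --
(1,1): flips 1 -> legal
(1,2): flips 1 -> legal
(1,3): no bracket -> illegal
(2,1): flips 1 -> legal
(3,1): no bracket -> illegal
(3,5): no bracket -> illegal
(4,5): flips 1 -> legal
(4,6): no bracket -> illegal
(5,3): no bracket -> illegal
(5,6): flips 1 -> legal
(6,4): no bracket -> illegal
(6,5): no bracket -> illegal
(6,6): flips 2 -> legal
B mobility = 6
-- W to move --
(1,2): no bracket -> illegal
(1,3): no bracket -> illegal
(1,4): no bracket -> illegal
(2,1): no bracket -> illegal
(2,4): flips 2 -> legal
(2,5): no bracket -> illegal
(3,1): no bracket -> illegal
(3,5): no bracket -> illegal
(4,1): no bracket -> illegal
(4,2): flips 2 -> legal
(4,5): no bracket -> illegal
(5,2): no bracket -> illegal
(5,3): flips 1 -> legal
(6,3): no bracket -> illegal
(6,4): flips 1 -> legal
(6,5): no bracket -> illegal
W mobility = 4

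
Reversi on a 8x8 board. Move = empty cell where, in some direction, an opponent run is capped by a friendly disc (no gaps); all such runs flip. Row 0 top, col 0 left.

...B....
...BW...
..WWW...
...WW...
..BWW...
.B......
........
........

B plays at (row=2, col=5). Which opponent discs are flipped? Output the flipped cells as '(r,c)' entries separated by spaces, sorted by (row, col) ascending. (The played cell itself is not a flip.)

Answer: (1,4)

Derivation:
Dir NW: opp run (1,4) capped by B -> flip
Dir N: first cell '.' (not opp) -> no flip
Dir NE: first cell '.' (not opp) -> no flip
Dir W: opp run (2,4) (2,3) (2,2), next='.' -> no flip
Dir E: first cell '.' (not opp) -> no flip
Dir SW: opp run (3,4) (4,3), next='.' -> no flip
Dir S: first cell '.' (not opp) -> no flip
Dir SE: first cell '.' (not opp) -> no flip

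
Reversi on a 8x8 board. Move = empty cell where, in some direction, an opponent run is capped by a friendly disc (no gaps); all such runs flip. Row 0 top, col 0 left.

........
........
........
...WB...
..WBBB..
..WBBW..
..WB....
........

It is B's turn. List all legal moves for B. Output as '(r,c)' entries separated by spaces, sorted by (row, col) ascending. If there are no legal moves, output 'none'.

Answer: (2,2) (2,3) (3,1) (3,2) (4,1) (5,1) (5,6) (6,1) (6,5) (6,6) (7,1)

Derivation:
(2,2): flips 1 -> legal
(2,3): flips 1 -> legal
(2,4): no bracket -> illegal
(3,1): flips 1 -> legal
(3,2): flips 1 -> legal
(4,1): flips 2 -> legal
(4,6): no bracket -> illegal
(5,1): flips 1 -> legal
(5,6): flips 1 -> legal
(6,1): flips 2 -> legal
(6,4): no bracket -> illegal
(6,5): flips 1 -> legal
(6,6): flips 1 -> legal
(7,1): flips 1 -> legal
(7,2): no bracket -> illegal
(7,3): no bracket -> illegal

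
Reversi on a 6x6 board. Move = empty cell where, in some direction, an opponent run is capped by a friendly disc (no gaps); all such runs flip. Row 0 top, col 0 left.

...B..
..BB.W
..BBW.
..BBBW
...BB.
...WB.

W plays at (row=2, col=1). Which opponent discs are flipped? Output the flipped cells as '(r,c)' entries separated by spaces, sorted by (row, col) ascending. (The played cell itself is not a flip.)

Answer: (2,2) (2,3)

Derivation:
Dir NW: first cell '.' (not opp) -> no flip
Dir N: first cell '.' (not opp) -> no flip
Dir NE: opp run (1,2) (0,3), next=edge -> no flip
Dir W: first cell '.' (not opp) -> no flip
Dir E: opp run (2,2) (2,3) capped by W -> flip
Dir SW: first cell '.' (not opp) -> no flip
Dir S: first cell '.' (not opp) -> no flip
Dir SE: opp run (3,2) (4,3) (5,4), next=edge -> no flip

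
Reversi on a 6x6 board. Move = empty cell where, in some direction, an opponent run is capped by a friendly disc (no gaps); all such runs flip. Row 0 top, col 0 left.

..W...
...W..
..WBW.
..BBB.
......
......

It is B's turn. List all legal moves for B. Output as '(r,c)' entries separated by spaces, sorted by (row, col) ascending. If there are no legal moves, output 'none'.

(0,1): no bracket -> illegal
(0,3): flips 1 -> legal
(0,4): no bracket -> illegal
(1,1): flips 1 -> legal
(1,2): flips 1 -> legal
(1,4): flips 1 -> legal
(1,5): flips 1 -> legal
(2,1): flips 1 -> legal
(2,5): flips 1 -> legal
(3,1): no bracket -> illegal
(3,5): no bracket -> illegal

Answer: (0,3) (1,1) (1,2) (1,4) (1,5) (2,1) (2,5)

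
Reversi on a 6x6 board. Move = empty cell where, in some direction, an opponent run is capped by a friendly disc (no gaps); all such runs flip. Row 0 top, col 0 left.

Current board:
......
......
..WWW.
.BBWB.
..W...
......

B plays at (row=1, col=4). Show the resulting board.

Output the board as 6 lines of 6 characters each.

Place B at (1,4); scan 8 dirs for brackets.
Dir NW: first cell '.' (not opp) -> no flip
Dir N: first cell '.' (not opp) -> no flip
Dir NE: first cell '.' (not opp) -> no flip
Dir W: first cell '.' (not opp) -> no flip
Dir E: first cell '.' (not opp) -> no flip
Dir SW: opp run (2,3) capped by B -> flip
Dir S: opp run (2,4) capped by B -> flip
Dir SE: first cell '.' (not opp) -> no flip
All flips: (2,3) (2,4)

Answer: ......
....B.
..WBB.
.BBWB.
..W...
......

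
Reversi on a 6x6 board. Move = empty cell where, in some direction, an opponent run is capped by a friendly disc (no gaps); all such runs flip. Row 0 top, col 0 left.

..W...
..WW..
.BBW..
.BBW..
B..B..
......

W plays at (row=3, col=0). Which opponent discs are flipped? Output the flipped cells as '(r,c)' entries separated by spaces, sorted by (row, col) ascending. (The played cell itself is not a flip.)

Answer: (2,1) (3,1) (3,2)

Derivation:
Dir NW: edge -> no flip
Dir N: first cell '.' (not opp) -> no flip
Dir NE: opp run (2,1) capped by W -> flip
Dir W: edge -> no flip
Dir E: opp run (3,1) (3,2) capped by W -> flip
Dir SW: edge -> no flip
Dir S: opp run (4,0), next='.' -> no flip
Dir SE: first cell '.' (not opp) -> no flip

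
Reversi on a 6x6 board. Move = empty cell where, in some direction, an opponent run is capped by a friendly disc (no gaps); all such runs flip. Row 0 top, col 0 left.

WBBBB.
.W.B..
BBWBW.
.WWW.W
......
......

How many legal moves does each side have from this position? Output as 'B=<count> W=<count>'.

Answer: B=5 W=3

Derivation:
-- B to move --
(1,0): no bracket -> illegal
(1,2): no bracket -> illegal
(1,4): no bracket -> illegal
(1,5): no bracket -> illegal
(2,5): flips 1 -> legal
(3,0): no bracket -> illegal
(3,4): no bracket -> illegal
(4,0): flips 2 -> legal
(4,1): flips 2 -> legal
(4,2): flips 1 -> legal
(4,3): flips 2 -> legal
(4,4): no bracket -> illegal
(4,5): no bracket -> illegal
B mobility = 5
-- W to move --
(0,5): flips 4 -> legal
(1,0): flips 1 -> legal
(1,2): no bracket -> illegal
(1,4): flips 1 -> legal
(1,5): no bracket -> illegal
(3,0): no bracket -> illegal
(3,4): no bracket -> illegal
W mobility = 3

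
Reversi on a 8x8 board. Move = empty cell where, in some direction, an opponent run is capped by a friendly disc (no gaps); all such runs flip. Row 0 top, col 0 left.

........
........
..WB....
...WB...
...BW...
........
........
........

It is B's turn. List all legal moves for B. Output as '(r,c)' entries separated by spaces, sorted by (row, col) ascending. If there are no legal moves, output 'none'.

(1,1): no bracket -> illegal
(1,2): no bracket -> illegal
(1,3): no bracket -> illegal
(2,1): flips 1 -> legal
(2,4): no bracket -> illegal
(3,1): no bracket -> illegal
(3,2): flips 1 -> legal
(3,5): no bracket -> illegal
(4,2): no bracket -> illegal
(4,5): flips 1 -> legal
(5,3): no bracket -> illegal
(5,4): flips 1 -> legal
(5,5): no bracket -> illegal

Answer: (2,1) (3,2) (4,5) (5,4)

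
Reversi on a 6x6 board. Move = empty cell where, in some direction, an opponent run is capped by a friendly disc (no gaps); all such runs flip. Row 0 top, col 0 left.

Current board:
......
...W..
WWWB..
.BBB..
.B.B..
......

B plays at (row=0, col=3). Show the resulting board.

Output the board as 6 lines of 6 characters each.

Answer: ...B..
...B..
WWWB..
.BBB..
.B.B..
......

Derivation:
Place B at (0,3); scan 8 dirs for brackets.
Dir NW: edge -> no flip
Dir N: edge -> no flip
Dir NE: edge -> no flip
Dir W: first cell '.' (not opp) -> no flip
Dir E: first cell '.' (not opp) -> no flip
Dir SW: first cell '.' (not opp) -> no flip
Dir S: opp run (1,3) capped by B -> flip
Dir SE: first cell '.' (not opp) -> no flip
All flips: (1,3)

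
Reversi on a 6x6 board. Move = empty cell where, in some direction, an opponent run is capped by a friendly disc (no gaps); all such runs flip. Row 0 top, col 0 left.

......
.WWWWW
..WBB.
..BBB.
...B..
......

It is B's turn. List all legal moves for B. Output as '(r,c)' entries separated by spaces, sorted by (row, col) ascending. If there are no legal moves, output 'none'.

Answer: (0,0) (0,1) (0,2) (0,3) (0,4) (0,5) (2,1)

Derivation:
(0,0): flips 2 -> legal
(0,1): flips 1 -> legal
(0,2): flips 3 -> legal
(0,3): flips 1 -> legal
(0,4): flips 1 -> legal
(0,5): flips 1 -> legal
(1,0): no bracket -> illegal
(2,0): no bracket -> illegal
(2,1): flips 1 -> legal
(2,5): no bracket -> illegal
(3,1): no bracket -> illegal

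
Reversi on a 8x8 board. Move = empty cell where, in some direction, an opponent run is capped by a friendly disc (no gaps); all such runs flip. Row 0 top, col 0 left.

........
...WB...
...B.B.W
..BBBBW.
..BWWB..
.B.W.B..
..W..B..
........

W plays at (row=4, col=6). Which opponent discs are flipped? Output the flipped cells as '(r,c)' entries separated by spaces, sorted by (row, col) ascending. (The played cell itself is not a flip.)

Dir NW: opp run (3,5), next='.' -> no flip
Dir N: first cell 'W' (not opp) -> no flip
Dir NE: first cell '.' (not opp) -> no flip
Dir W: opp run (4,5) capped by W -> flip
Dir E: first cell '.' (not opp) -> no flip
Dir SW: opp run (5,5), next='.' -> no flip
Dir S: first cell '.' (not opp) -> no flip
Dir SE: first cell '.' (not opp) -> no flip

Answer: (4,5)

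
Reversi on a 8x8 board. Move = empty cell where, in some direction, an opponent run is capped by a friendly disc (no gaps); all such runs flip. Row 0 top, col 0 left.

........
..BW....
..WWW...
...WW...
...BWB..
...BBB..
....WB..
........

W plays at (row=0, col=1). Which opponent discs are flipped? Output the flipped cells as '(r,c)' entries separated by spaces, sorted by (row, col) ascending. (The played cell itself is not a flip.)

Answer: (1,2)

Derivation:
Dir NW: edge -> no flip
Dir N: edge -> no flip
Dir NE: edge -> no flip
Dir W: first cell '.' (not opp) -> no flip
Dir E: first cell '.' (not opp) -> no flip
Dir SW: first cell '.' (not opp) -> no flip
Dir S: first cell '.' (not opp) -> no flip
Dir SE: opp run (1,2) capped by W -> flip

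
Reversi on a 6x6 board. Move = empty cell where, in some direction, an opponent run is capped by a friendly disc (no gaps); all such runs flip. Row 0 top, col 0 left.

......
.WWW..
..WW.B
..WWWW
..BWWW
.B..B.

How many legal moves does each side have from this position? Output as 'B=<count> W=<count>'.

Answer: B=5 W=3

Derivation:
-- B to move --
(0,0): no bracket -> illegal
(0,1): no bracket -> illegal
(0,2): flips 3 -> legal
(0,3): no bracket -> illegal
(0,4): no bracket -> illegal
(1,0): no bracket -> illegal
(1,4): no bracket -> illegal
(2,0): no bracket -> illegal
(2,1): flips 2 -> legal
(2,4): flips 3 -> legal
(3,1): no bracket -> illegal
(4,1): no bracket -> illegal
(5,2): flips 2 -> legal
(5,3): no bracket -> illegal
(5,5): flips 2 -> legal
B mobility = 5
-- W to move --
(1,4): no bracket -> illegal
(1,5): flips 1 -> legal
(2,4): no bracket -> illegal
(3,1): no bracket -> illegal
(4,0): no bracket -> illegal
(4,1): flips 1 -> legal
(5,0): no bracket -> illegal
(5,2): flips 1 -> legal
(5,3): no bracket -> illegal
(5,5): no bracket -> illegal
W mobility = 3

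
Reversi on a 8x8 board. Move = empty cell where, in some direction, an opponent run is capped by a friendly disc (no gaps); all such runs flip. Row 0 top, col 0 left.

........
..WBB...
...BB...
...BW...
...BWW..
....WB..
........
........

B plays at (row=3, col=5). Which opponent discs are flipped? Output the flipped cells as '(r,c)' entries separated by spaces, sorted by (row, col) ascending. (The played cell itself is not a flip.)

Answer: (3,4) (4,5)

Derivation:
Dir NW: first cell 'B' (not opp) -> no flip
Dir N: first cell '.' (not opp) -> no flip
Dir NE: first cell '.' (not opp) -> no flip
Dir W: opp run (3,4) capped by B -> flip
Dir E: first cell '.' (not opp) -> no flip
Dir SW: opp run (4,4), next='.' -> no flip
Dir S: opp run (4,5) capped by B -> flip
Dir SE: first cell '.' (not opp) -> no flip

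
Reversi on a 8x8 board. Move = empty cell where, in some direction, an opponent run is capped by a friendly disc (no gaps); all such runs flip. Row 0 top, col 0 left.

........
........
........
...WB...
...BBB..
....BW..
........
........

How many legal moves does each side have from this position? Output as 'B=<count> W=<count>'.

-- B to move --
(2,2): flips 1 -> legal
(2,3): flips 1 -> legal
(2,4): no bracket -> illegal
(3,2): flips 1 -> legal
(4,2): no bracket -> illegal
(4,6): no bracket -> illegal
(5,6): flips 1 -> legal
(6,4): no bracket -> illegal
(6,5): flips 1 -> legal
(6,6): flips 1 -> legal
B mobility = 6
-- W to move --
(2,3): no bracket -> illegal
(2,4): no bracket -> illegal
(2,5): no bracket -> illegal
(3,2): no bracket -> illegal
(3,5): flips 2 -> legal
(3,6): no bracket -> illegal
(4,2): no bracket -> illegal
(4,6): no bracket -> illegal
(5,2): no bracket -> illegal
(5,3): flips 2 -> legal
(5,6): no bracket -> illegal
(6,3): no bracket -> illegal
(6,4): no bracket -> illegal
(6,5): no bracket -> illegal
W mobility = 2

Answer: B=6 W=2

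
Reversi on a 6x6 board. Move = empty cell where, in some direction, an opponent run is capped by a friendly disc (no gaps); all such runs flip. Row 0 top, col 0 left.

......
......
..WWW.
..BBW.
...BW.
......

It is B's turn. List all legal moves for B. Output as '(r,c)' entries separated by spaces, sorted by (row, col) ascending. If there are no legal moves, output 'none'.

Answer: (1,1) (1,2) (1,3) (1,4) (1,5) (2,5) (3,5) (4,5) (5,5)

Derivation:
(1,1): flips 1 -> legal
(1,2): flips 1 -> legal
(1,3): flips 1 -> legal
(1,4): flips 1 -> legal
(1,5): flips 1 -> legal
(2,1): no bracket -> illegal
(2,5): flips 1 -> legal
(3,1): no bracket -> illegal
(3,5): flips 1 -> legal
(4,5): flips 1 -> legal
(5,3): no bracket -> illegal
(5,4): no bracket -> illegal
(5,5): flips 1 -> legal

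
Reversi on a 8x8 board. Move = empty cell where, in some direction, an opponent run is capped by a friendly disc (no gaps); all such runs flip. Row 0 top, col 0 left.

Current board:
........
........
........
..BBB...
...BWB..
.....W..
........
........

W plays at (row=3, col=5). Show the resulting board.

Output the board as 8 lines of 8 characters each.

Place W at (3,5); scan 8 dirs for brackets.
Dir NW: first cell '.' (not opp) -> no flip
Dir N: first cell '.' (not opp) -> no flip
Dir NE: first cell '.' (not opp) -> no flip
Dir W: opp run (3,4) (3,3) (3,2), next='.' -> no flip
Dir E: first cell '.' (not opp) -> no flip
Dir SW: first cell 'W' (not opp) -> no flip
Dir S: opp run (4,5) capped by W -> flip
Dir SE: first cell '.' (not opp) -> no flip
All flips: (4,5)

Answer: ........
........
........
..BBBW..
...BWW..
.....W..
........
........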